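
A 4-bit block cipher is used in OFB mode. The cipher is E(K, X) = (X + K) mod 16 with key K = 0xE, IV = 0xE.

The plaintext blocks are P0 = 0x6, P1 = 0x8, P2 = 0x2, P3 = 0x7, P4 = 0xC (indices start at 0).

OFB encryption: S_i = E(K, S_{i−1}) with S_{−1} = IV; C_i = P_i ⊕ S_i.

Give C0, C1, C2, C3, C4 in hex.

C0 = 0xA, C1 = 0x2, C2 = 0xA, C3 = 0x1, C4 = 0x8

C0: S = E(K, 0xE) = 0xC; 0x6 ⊕ 0xC = 0xA.
C1: S = E(K, 0xC) = 0xA; 0x8 ⊕ 0xA = 0x2.
C2: S = E(K, 0xA) = 0x8; 0x2 ⊕ 0x8 = 0xA.
C3: S = E(K, 0x8) = 0x6; 0x7 ⊕ 0x6 = 0x1.
C4: S = E(K, 0x6) = 0x4; 0xC ⊕ 0x4 = 0x8.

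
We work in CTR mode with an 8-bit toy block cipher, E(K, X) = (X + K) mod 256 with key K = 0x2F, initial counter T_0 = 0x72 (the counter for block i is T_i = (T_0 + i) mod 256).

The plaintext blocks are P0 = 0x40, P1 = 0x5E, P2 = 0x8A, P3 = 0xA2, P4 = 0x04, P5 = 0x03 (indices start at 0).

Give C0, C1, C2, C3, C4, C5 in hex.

CTR encryption: S_i = E(K, T_i) where T_i is the counter for block i; C_i = P_i ⊕ S_i.
C0: T = 0x72, S = E(K, T) = 0xA1; 0x40 ⊕ 0xA1 = 0xE1.
C1: T = 0x73, S = E(K, T) = 0xA2; 0x5E ⊕ 0xA2 = 0xFC.
C2: T = 0x74, S = E(K, T) = 0xA3; 0x8A ⊕ 0xA3 = 0x29.
C3: T = 0x75, S = E(K, T) = 0xA4; 0xA2 ⊕ 0xA4 = 0x06.
C4: T = 0x76, S = E(K, T) = 0xA5; 0x04 ⊕ 0xA5 = 0xA1.
C5: T = 0x77, S = E(K, T) = 0xA6; 0x03 ⊕ 0xA6 = 0xA5.

C0 = 0xE1, C1 = 0xFC, C2 = 0x29, C3 = 0x06, C4 = 0xA1, C5 = 0xA5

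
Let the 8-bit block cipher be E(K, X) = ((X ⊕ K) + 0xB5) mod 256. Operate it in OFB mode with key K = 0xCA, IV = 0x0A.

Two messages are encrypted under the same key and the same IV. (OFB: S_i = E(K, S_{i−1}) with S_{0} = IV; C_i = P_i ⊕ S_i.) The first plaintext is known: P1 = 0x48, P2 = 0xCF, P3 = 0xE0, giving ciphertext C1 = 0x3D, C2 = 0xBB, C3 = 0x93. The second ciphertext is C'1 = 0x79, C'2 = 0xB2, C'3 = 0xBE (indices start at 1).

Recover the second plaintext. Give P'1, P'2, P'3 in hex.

P'1 = 0x0C, P'2 = 0xC6, P'3 = 0xCD

In OFB with a reused IV, both messages share the same keystream S_i, so C_i ⊕ C'_i = P_i ⊕ P'_i and thus P'_i = P_i ⊕ C_i ⊕ C'_i.
P'1: 0x48 ⊕ 0x3D ⊕ 0x79 = 0x0C.
P'2: 0xCF ⊕ 0xBB ⊕ 0xB2 = 0xC6.
P'3: 0xE0 ⊕ 0x93 ⊕ 0xBE = 0xCD.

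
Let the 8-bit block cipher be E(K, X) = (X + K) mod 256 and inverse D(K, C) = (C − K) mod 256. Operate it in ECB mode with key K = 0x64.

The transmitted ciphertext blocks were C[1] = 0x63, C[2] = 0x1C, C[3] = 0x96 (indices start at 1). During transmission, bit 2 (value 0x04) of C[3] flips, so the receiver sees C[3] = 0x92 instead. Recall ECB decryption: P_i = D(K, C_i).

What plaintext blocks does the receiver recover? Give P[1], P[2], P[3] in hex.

P[1] = 0xFF, P[2] = 0xB8, P[3] = 0x2E

Only C[3] changed, to 0x92. In ECB, a change in C_i affects only P_i. Decrypting the received ciphertext:
P[1]: D(K, 0x63) = 0xFF.
P[2]: D(K, 0x1C) = 0xB8.
P[3]: D(K, 0x92) = 0x2E.
Blocks that differ from the original plaintext: P[3].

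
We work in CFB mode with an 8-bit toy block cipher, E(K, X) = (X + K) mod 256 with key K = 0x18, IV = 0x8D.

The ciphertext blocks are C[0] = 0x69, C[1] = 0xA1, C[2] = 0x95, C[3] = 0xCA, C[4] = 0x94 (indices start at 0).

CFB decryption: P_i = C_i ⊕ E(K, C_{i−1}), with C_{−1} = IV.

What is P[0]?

P[0]: E(K, 0x8D) = 0xA5; 0x69 ⊕ 0xA5 = 0xCC.

P[0] = 0xCC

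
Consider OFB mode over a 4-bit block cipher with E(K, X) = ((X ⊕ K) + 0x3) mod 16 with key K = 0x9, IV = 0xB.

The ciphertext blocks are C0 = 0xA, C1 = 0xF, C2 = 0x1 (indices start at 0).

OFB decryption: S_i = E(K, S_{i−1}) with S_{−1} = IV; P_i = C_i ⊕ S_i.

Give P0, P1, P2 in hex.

P0: S = E(K, 0xB) = 0x5; 0xA ⊕ 0x5 = 0xF.
P1: S = E(K, 0x5) = 0xF; 0xF ⊕ 0xF = 0x0.
P2: S = E(K, 0xF) = 0x9; 0x1 ⊕ 0x9 = 0x8.

P0 = 0xF, P1 = 0x0, P2 = 0x8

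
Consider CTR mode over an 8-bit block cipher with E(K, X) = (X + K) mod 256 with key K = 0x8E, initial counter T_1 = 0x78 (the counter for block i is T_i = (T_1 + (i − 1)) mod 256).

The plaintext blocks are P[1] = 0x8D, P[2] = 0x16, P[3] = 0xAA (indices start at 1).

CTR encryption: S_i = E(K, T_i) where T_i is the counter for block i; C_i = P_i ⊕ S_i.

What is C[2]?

C[2] = 0x11

C[1]: T = 0x78, S = E(K, T) = 0x06; 0x8D ⊕ 0x06 = 0x8B.
C[2]: T = 0x79, S = E(K, T) = 0x07; 0x16 ⊕ 0x07 = 0x11.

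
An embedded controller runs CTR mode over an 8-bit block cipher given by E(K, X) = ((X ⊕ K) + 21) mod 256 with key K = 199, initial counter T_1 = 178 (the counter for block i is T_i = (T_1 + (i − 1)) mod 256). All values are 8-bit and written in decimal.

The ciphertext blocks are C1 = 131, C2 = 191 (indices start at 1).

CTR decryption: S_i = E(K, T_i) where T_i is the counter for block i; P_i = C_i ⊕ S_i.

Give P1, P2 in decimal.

P1 = 9, P2 = 54

P1: T = 178, S = E(K, T) = 138; 131 ⊕ 138 = 9.
P2: T = 179, S = E(K, T) = 137; 191 ⊕ 137 = 54.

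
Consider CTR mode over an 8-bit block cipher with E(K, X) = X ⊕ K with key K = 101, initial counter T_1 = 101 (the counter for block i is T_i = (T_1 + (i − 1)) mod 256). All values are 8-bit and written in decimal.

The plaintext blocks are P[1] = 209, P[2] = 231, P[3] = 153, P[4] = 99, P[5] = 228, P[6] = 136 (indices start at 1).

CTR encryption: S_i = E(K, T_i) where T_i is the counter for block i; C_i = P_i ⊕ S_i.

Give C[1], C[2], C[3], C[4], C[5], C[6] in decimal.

C[1]: T = 101, S = E(K, T) = 0; 209 ⊕ 0 = 209.
C[2]: T = 102, S = E(K, T) = 3; 231 ⊕ 3 = 228.
C[3]: T = 103, S = E(K, T) = 2; 153 ⊕ 2 = 155.
C[4]: T = 104, S = E(K, T) = 13; 99 ⊕ 13 = 110.
C[5]: T = 105, S = E(K, T) = 12; 228 ⊕ 12 = 232.
C[6]: T = 106, S = E(K, T) = 15; 136 ⊕ 15 = 135.

C[1] = 209, C[2] = 228, C[3] = 155, C[4] = 110, C[5] = 232, C[6] = 135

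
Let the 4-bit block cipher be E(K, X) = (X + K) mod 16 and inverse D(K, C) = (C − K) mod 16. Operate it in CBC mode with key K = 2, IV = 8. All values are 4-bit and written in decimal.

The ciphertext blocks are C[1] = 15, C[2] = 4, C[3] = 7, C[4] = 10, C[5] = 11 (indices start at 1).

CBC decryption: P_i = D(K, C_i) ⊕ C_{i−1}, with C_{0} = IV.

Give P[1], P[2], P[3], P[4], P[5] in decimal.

P[1] = 5, P[2] = 13, P[3] = 1, P[4] = 15, P[5] = 3

P[1]: D(K, 15) = 13; 13 ⊕ 8 = 5.
P[2]: D(K, 4) = 2; 2 ⊕ 15 = 13.
P[3]: D(K, 7) = 5; 5 ⊕ 4 = 1.
P[4]: D(K, 10) = 8; 8 ⊕ 7 = 15.
P[5]: D(K, 11) = 9; 9 ⊕ 10 = 3.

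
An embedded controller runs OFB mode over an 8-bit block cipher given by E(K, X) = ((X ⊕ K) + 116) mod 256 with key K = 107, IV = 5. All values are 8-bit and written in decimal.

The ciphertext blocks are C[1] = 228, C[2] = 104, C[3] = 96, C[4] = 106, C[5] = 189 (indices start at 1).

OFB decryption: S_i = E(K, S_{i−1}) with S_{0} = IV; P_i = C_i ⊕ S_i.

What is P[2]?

P[1]: S = E(K, 5) = 226; 228 ⊕ 226 = 6.
P[2]: S = E(K, 226) = 253; 104 ⊕ 253 = 149.

P[2] = 149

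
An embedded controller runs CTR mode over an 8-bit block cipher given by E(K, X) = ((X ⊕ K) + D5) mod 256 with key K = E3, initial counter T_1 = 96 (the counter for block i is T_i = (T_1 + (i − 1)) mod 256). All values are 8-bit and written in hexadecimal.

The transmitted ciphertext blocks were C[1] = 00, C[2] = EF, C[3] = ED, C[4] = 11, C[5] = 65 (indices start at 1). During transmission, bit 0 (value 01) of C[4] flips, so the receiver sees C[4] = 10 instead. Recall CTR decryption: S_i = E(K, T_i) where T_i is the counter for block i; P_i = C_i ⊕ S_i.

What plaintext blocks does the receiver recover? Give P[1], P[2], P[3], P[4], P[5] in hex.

P[1] = 4A, P[2] = A6, P[3] = BD, P[4] = 5F, P[5] = 2B

Only C[4] changed, to 10. In CTR, a change in C_i flips the same bit in P_i only; the keystream is unaffected. Decrypting the received ciphertext:
P[1]: T = 96, S = E(K, T) = 4A; 00 ⊕ 4A = 4A.
P[2]: T = 97, S = E(K, T) = 49; EF ⊕ 49 = A6.
P[3]: T = 98, S = E(K, T) = 50; ED ⊕ 50 = BD.
P[4]: T = 99, S = E(K, T) = 4F; 10 ⊕ 4F = 5F.
P[5]: T = 9A, S = E(K, T) = 4E; 65 ⊕ 4E = 2B.
Blocks that differ from the original plaintext: P[4].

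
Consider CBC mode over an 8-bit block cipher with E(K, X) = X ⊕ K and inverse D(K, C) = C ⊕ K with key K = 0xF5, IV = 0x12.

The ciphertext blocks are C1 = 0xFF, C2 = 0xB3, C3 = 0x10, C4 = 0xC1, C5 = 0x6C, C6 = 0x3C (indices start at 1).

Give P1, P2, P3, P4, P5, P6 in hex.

P1 = 0x18, P2 = 0xB9, P3 = 0x56, P4 = 0x24, P5 = 0x58, P6 = 0xA5

CBC decryption: P_i = D(K, C_i) ⊕ C_{i−1}, with C_{0} = IV.
P1: D(K, 0xFF) = 0x0A; 0x0A ⊕ 0x12 = 0x18.
P2: D(K, 0xB3) = 0x46; 0x46 ⊕ 0xFF = 0xB9.
P3: D(K, 0x10) = 0xE5; 0xE5 ⊕ 0xB3 = 0x56.
P4: D(K, 0xC1) = 0x34; 0x34 ⊕ 0x10 = 0x24.
P5: D(K, 0x6C) = 0x99; 0x99 ⊕ 0xC1 = 0x58.
P6: D(K, 0x3C) = 0xC9; 0xC9 ⊕ 0x6C = 0xA5.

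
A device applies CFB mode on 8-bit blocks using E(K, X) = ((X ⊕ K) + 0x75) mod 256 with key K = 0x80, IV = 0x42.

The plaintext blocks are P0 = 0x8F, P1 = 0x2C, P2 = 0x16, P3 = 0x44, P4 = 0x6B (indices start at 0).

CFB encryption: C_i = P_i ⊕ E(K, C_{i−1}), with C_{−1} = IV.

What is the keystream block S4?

0x06

C0: E(K, 0x42) = 0x37; 0x8F ⊕ 0x37 = 0xB8.
C1: E(K, 0xB8) = 0xAD; 0x2C ⊕ 0xAD = 0x81.
C2: E(K, 0x81) = 0x76; 0x16 ⊕ 0x76 = 0x60.
C3: E(K, 0x60) = 0x55; 0x44 ⊕ 0x55 = 0x11.
C4: E(K, 0x11) = 0x06; 0x6B ⊕ 0x06 = 0x6D.
So S4 = 0x06.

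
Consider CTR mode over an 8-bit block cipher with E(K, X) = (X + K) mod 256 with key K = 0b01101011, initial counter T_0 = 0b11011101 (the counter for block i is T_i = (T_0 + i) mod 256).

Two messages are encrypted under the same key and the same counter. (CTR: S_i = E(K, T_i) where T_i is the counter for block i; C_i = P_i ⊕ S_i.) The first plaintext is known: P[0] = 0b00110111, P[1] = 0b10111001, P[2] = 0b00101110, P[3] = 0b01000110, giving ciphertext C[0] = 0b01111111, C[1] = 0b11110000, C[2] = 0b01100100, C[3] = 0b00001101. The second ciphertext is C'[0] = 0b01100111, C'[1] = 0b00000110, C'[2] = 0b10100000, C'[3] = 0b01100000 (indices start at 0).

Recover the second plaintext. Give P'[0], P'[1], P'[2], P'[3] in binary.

In CTR with a reused counter, both messages share the same keystream S_i, so C_i ⊕ C'_i = P_i ⊕ P'_i and thus P'_i = P_i ⊕ C_i ⊕ C'_i.
P'[0]: 0b00110111 ⊕ 0b01111111 ⊕ 0b01100111 = 0b00101111.
P'[1]: 0b10111001 ⊕ 0b11110000 ⊕ 0b00000110 = 0b01001111.
P'[2]: 0b00101110 ⊕ 0b01100100 ⊕ 0b10100000 = 0b11101010.
P'[3]: 0b01000110 ⊕ 0b00001101 ⊕ 0b01100000 = 0b00101011.

P'[0] = 0b00101111, P'[1] = 0b01001111, P'[2] = 0b11101010, P'[3] = 0b00101011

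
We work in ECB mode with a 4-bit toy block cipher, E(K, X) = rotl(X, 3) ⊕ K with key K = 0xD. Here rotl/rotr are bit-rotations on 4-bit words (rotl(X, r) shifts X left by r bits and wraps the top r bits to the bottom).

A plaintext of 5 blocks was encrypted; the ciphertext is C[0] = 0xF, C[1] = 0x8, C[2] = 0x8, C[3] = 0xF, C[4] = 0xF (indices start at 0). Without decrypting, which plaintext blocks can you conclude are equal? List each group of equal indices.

ECB encrypts each block independently with the same key, so equal ciphertext blocks imply equal plaintext blocks.
C[0] = C[3] = C[4] = 0xF, so P[0] = P[3] = P[4].
C[1] = C[2] = 0x8, so P[1] = P[2].

P[0] = P[3] = P[4]; P[1] = P[2]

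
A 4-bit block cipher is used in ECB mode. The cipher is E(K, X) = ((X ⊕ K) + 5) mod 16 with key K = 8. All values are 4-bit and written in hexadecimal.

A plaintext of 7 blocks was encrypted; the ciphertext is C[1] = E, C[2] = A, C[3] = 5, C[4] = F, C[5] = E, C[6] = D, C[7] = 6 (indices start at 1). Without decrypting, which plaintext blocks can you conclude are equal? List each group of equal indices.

ECB encrypts each block independently with the same key, so equal ciphertext blocks imply equal plaintext blocks.
C[1] = C[5] = E, so P[1] = P[5].

P[1] = P[5]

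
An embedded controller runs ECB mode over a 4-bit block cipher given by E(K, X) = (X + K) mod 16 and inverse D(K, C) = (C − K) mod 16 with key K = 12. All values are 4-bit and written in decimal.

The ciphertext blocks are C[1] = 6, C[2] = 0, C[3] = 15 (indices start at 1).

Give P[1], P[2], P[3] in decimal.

P[1] = 10, P[2] = 4, P[3] = 3

ECB decryption: P_i = D(K, C_i).
P[1]: D(K, 6) = 10.
P[2]: D(K, 0) = 4.
P[3]: D(K, 15) = 3.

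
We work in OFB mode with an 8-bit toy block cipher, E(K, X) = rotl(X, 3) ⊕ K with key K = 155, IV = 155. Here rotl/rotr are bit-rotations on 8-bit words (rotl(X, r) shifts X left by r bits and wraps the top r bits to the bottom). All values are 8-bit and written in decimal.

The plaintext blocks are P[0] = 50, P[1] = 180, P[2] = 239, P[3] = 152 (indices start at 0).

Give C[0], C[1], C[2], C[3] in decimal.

OFB encryption: S_i = E(K, S_{i−1}) with S_{−1} = IV; C_i = P_i ⊕ S_i.
C[0]: S = E(K, 155) = 71; 50 ⊕ 71 = 117.
C[1]: S = E(K, 71) = 161; 180 ⊕ 161 = 21.
C[2]: S = E(K, 161) = 150; 239 ⊕ 150 = 121.
C[3]: S = E(K, 150) = 47; 152 ⊕ 47 = 183.

C[0] = 117, C[1] = 21, C[2] = 121, C[3] = 183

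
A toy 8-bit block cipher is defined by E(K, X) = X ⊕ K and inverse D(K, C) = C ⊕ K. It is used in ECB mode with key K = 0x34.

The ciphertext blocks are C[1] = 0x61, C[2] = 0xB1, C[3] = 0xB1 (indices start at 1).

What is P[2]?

ECB decryption: P_i = D(K, C_i).
P[2]: D(K, 0xB1) = 0x85.

P[2] = 0x85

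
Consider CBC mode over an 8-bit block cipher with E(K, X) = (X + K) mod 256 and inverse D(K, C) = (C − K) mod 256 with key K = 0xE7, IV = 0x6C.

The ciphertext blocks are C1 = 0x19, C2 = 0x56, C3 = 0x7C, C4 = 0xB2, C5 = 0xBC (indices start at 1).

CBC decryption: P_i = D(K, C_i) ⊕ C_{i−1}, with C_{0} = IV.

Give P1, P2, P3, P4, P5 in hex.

P1 = 0x5E, P2 = 0x76, P3 = 0xC3, P4 = 0xB7, P5 = 0x67

P1: D(K, 0x19) = 0x32; 0x32 ⊕ 0x6C = 0x5E.
P2: D(K, 0x56) = 0x6F; 0x6F ⊕ 0x19 = 0x76.
P3: D(K, 0x7C) = 0x95; 0x95 ⊕ 0x56 = 0xC3.
P4: D(K, 0xB2) = 0xCB; 0xCB ⊕ 0x7C = 0xB7.
P5: D(K, 0xBC) = 0xD5; 0xD5 ⊕ 0xB2 = 0x67.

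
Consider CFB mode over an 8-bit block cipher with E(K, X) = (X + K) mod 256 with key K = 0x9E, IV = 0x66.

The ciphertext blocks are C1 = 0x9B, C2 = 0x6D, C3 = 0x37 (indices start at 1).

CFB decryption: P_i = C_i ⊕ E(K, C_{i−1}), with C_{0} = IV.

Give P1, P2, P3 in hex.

P1: E(K, 0x66) = 0x04; 0x9B ⊕ 0x04 = 0x9F.
P2: E(K, 0x9B) = 0x39; 0x6D ⊕ 0x39 = 0x54.
P3: E(K, 0x6D) = 0x0B; 0x37 ⊕ 0x0B = 0x3C.

P1 = 0x9F, P2 = 0x54, P3 = 0x3C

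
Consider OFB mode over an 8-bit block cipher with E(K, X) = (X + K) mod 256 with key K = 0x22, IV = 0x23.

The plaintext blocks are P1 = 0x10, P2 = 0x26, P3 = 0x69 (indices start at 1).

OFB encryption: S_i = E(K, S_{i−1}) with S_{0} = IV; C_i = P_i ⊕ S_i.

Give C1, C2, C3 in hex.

C1 = 0x55, C2 = 0x41, C3 = 0xE0

C1: S = E(K, 0x23) = 0x45; 0x10 ⊕ 0x45 = 0x55.
C2: S = E(K, 0x45) = 0x67; 0x26 ⊕ 0x67 = 0x41.
C3: S = E(K, 0x67) = 0x89; 0x69 ⊕ 0x89 = 0xE0.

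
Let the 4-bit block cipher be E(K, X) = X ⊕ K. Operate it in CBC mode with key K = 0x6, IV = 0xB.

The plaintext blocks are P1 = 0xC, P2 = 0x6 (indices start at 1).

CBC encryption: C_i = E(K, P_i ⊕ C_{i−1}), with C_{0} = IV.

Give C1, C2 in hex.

C1: P1 ⊕ 0xB = 0x7; E(K, 0x7) = 0x1.
C2: P2 ⊕ 0x1 = 0x7; E(K, 0x7) = 0x1.

C1 = 0x1, C2 = 0x1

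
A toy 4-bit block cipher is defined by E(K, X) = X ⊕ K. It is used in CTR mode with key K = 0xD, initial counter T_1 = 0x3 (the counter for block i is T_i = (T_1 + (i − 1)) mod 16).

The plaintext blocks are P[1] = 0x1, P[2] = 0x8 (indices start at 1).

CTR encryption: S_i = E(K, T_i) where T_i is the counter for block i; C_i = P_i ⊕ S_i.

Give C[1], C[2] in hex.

C[1] = 0xF, C[2] = 0x1

C[1]: T = 0x3, S = E(K, T) = 0xE; 0x1 ⊕ 0xE = 0xF.
C[2]: T = 0x4, S = E(K, T) = 0x9; 0x8 ⊕ 0x9 = 0x1.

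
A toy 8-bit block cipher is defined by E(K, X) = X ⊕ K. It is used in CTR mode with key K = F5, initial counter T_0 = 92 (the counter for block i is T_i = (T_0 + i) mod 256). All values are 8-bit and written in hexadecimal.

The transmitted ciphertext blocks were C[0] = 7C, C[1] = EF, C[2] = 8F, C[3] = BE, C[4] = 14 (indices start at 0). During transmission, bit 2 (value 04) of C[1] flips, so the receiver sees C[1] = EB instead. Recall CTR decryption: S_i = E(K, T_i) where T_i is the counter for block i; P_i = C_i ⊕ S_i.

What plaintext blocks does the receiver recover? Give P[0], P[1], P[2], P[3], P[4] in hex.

P[0] = 1B, P[1] = 8D, P[2] = EE, P[3] = DE, P[4] = 77

Only C[1] changed, to EB. In CTR, a change in C_i flips the same bit in P_i only; the keystream is unaffected. Decrypting the received ciphertext:
P[0]: T = 92, S = E(K, T) = 67; 7C ⊕ 67 = 1B.
P[1]: T = 93, S = E(K, T) = 66; EB ⊕ 66 = 8D.
P[2]: T = 94, S = E(K, T) = 61; 8F ⊕ 61 = EE.
P[3]: T = 95, S = E(K, T) = 60; BE ⊕ 60 = DE.
P[4]: T = 96, S = E(K, T) = 63; 14 ⊕ 63 = 77.
Blocks that differ from the original plaintext: P[1].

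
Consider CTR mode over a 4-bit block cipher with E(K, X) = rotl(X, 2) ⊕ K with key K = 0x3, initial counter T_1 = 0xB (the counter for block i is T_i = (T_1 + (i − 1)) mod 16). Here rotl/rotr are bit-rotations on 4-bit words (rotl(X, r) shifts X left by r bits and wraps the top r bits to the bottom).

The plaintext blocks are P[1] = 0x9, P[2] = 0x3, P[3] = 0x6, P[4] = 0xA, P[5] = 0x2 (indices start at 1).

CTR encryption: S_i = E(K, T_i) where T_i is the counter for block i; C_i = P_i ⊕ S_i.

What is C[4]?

C[4] = 0x2

C[1]: T = 0xB, S = E(K, T) = 0xD; 0x9 ⊕ 0xD = 0x4.
C[2]: T = 0xC, S = E(K, T) = 0x0; 0x3 ⊕ 0x0 = 0x3.
C[3]: T = 0xD, S = E(K, T) = 0x4; 0x6 ⊕ 0x4 = 0x2.
C[4]: T = 0xE, S = E(K, T) = 0x8; 0xA ⊕ 0x8 = 0x2.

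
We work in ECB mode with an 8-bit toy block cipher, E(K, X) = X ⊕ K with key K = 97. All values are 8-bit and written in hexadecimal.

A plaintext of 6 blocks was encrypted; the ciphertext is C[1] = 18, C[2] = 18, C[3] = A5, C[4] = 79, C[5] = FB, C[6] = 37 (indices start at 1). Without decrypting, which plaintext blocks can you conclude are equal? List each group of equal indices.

ECB encrypts each block independently with the same key, so equal ciphertext blocks imply equal plaintext blocks.
C[1] = C[2] = 18, so P[1] = P[2].

P[1] = P[2]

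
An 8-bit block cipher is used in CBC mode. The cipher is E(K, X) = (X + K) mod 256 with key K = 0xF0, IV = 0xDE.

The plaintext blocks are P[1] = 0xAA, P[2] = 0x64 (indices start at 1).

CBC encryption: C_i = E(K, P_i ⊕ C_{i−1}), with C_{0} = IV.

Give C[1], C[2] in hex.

C[1] = 0x64, C[2] = 0xF0

C[1]: P[1] ⊕ 0xDE = 0x74; E(K, 0x74) = 0x64.
C[2]: P[2] ⊕ 0x64 = 0x00; E(K, 0x00) = 0xF0.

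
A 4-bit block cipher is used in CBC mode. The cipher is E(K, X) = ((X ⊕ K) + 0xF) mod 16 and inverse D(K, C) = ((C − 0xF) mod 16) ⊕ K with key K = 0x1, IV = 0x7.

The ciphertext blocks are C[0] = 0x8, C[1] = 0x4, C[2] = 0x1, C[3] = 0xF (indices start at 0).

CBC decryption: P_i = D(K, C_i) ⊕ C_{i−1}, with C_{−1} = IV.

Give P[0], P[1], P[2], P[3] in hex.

P[0] = 0xF, P[1] = 0xC, P[2] = 0x7, P[3] = 0x0

P[0]: D(K, 0x8) = 0x8; 0x8 ⊕ 0x7 = 0xF.
P[1]: D(K, 0x4) = 0x4; 0x4 ⊕ 0x8 = 0xC.
P[2]: D(K, 0x1) = 0x3; 0x3 ⊕ 0x4 = 0x7.
P[3]: D(K, 0xF) = 0x1; 0x1 ⊕ 0x1 = 0x0.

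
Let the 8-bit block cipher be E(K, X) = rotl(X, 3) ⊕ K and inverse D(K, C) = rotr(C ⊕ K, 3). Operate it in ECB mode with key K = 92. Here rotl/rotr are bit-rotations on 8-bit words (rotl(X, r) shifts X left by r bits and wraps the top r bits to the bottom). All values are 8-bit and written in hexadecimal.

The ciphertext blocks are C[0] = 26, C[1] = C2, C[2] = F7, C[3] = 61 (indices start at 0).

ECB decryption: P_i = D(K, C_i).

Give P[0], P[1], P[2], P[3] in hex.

P[0] = 96, P[1] = 0A, P[2] = AC, P[3] = 7E

P[0]: D(K, 26) = 96.
P[1]: D(K, C2) = 0A.
P[2]: D(K, F7) = AC.
P[3]: D(K, 61) = 7E.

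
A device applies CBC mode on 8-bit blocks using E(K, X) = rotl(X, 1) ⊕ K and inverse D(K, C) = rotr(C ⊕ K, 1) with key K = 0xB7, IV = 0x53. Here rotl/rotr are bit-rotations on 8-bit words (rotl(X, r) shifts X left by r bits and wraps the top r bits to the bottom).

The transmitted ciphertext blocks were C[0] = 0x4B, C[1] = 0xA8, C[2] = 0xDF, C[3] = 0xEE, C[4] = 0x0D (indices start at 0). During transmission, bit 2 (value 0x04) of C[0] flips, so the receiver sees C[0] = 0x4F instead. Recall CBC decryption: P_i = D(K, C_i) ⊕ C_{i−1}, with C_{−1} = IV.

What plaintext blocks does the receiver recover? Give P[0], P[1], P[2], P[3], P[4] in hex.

Only C[0] changed, to 0x4F. In CBC, a change in C_i garbles P_i and flips the same bit in P_{i+1}. Decrypting the received ciphertext:
P[0]: D(K, 0x4F) = 0x7C; 0x7C ⊕ 0x53 = 0x2F.
P[1]: D(K, 0xA8) = 0x8F; 0x8F ⊕ 0x4F = 0xC0.
P[2]: D(K, 0xDF) = 0x34; 0x34 ⊕ 0xA8 = 0x9C.
P[3]: D(K, 0xEE) = 0xAC; 0xAC ⊕ 0xDF = 0x73.
P[4]: D(K, 0x0D) = 0x5D; 0x5D ⊕ 0xEE = 0xB3.
Blocks that differ from the original plaintext: P[0], P[1].

P[0] = 0x2F, P[1] = 0xC0, P[2] = 0x9C, P[3] = 0x73, P[4] = 0xB3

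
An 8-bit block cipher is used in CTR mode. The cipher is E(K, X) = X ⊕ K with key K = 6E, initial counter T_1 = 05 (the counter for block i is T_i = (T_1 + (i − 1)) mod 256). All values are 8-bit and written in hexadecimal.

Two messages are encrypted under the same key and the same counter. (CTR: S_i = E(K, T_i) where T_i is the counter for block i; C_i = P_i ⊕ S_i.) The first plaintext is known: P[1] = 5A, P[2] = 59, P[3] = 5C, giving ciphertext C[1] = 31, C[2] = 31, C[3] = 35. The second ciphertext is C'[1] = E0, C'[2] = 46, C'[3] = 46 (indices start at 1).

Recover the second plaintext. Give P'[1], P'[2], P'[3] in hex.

P'[1] = 8B, P'[2] = 2E, P'[3] = 2F

In CTR with a reused counter, both messages share the same keystream S_i, so C_i ⊕ C'_i = P_i ⊕ P'_i and thus P'_i = P_i ⊕ C_i ⊕ C'_i.
P'[1]: 5A ⊕ 31 ⊕ E0 = 8B.
P'[2]: 59 ⊕ 31 ⊕ 46 = 2E.
P'[3]: 5C ⊕ 35 ⊕ 46 = 2F.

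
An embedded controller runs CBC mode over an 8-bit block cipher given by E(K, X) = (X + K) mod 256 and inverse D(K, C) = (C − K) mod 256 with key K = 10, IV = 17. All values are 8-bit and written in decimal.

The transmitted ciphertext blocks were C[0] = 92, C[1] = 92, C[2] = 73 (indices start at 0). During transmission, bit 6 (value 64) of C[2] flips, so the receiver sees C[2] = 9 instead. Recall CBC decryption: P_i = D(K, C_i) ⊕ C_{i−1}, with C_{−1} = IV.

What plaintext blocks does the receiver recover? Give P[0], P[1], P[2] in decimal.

Only C[2] changed, to 9. In CBC, a change in C_i garbles P_i and flips the same bit in P_{i+1}. Decrypting the received ciphertext:
P[0]: D(K, 92) = 82; 82 ⊕ 17 = 67.
P[1]: D(K, 92) = 82; 82 ⊕ 92 = 14.
P[2]: D(K, 9) = 255; 255 ⊕ 92 = 163.
Blocks that differ from the original plaintext: P[2].

P[0] = 67, P[1] = 14, P[2] = 163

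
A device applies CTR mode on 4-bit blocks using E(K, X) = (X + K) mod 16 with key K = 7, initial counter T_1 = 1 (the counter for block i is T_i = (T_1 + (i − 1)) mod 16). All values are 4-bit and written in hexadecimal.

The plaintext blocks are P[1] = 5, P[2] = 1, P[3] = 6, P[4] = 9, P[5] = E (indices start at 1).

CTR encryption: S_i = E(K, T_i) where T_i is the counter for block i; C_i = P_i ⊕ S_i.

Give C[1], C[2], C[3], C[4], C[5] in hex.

C[1]: T = 1, S = E(K, T) = 8; 5 ⊕ 8 = D.
C[2]: T = 2, S = E(K, T) = 9; 1 ⊕ 9 = 8.
C[3]: T = 3, S = E(K, T) = A; 6 ⊕ A = C.
C[4]: T = 4, S = E(K, T) = B; 9 ⊕ B = 2.
C[5]: T = 5, S = E(K, T) = C; E ⊕ C = 2.

C[1] = D, C[2] = 8, C[3] = C, C[4] = 2, C[5] = 2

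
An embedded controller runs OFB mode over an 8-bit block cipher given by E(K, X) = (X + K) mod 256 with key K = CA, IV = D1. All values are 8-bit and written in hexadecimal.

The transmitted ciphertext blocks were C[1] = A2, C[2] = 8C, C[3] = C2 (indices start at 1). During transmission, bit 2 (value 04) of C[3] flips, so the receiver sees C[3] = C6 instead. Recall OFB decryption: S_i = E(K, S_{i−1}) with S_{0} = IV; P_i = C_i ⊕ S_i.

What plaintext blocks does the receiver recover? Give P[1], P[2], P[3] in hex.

P[1] = 39, P[2] = E9, P[3] = E9

Only C[3] changed, to C6. In OFB, a change in C_i flips the same bit in P_i only; the keystream is unaffected. Decrypting the received ciphertext:
P[1]: S = E(K, D1) = 9B; A2 ⊕ 9B = 39.
P[2]: S = E(K, 9B) = 65; 8C ⊕ 65 = E9.
P[3]: S = E(K, 65) = 2F; C6 ⊕ 2F = E9.
Blocks that differ from the original plaintext: P[3].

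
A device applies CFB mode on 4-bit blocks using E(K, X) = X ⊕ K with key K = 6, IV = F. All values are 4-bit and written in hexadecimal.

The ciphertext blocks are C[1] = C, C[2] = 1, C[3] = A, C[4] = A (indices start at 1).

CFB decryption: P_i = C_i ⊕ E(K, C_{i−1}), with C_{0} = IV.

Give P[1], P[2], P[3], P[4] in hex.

P[1]: E(K, F) = 9; C ⊕ 9 = 5.
P[2]: E(K, C) = A; 1 ⊕ A = B.
P[3]: E(K, 1) = 7; A ⊕ 7 = D.
P[4]: E(K, A) = C; A ⊕ C = 6.

P[1] = 5, P[2] = B, P[3] = D, P[4] = 6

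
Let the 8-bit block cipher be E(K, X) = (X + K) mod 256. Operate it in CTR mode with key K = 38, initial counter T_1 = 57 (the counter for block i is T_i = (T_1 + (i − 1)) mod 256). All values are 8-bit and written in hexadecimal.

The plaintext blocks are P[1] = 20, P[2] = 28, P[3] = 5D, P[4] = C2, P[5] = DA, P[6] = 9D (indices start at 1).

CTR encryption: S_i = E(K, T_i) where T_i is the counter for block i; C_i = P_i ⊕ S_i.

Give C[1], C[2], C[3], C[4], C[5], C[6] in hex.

C[1] = AF, C[2] = B8, C[3] = CC, C[4] = 50, C[5] = 49, C[6] = 09

C[1]: T = 57, S = E(K, T) = 8F; 20 ⊕ 8F = AF.
C[2]: T = 58, S = E(K, T) = 90; 28 ⊕ 90 = B8.
C[3]: T = 59, S = E(K, T) = 91; 5D ⊕ 91 = CC.
C[4]: T = 5A, S = E(K, T) = 92; C2 ⊕ 92 = 50.
C[5]: T = 5B, S = E(K, T) = 93; DA ⊕ 93 = 49.
C[6]: T = 5C, S = E(K, T) = 94; 9D ⊕ 94 = 09.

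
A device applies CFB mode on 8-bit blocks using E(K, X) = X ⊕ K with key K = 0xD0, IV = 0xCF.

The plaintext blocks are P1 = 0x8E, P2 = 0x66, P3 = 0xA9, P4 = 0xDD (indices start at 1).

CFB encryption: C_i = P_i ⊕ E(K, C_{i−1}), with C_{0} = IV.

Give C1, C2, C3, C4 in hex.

C1: E(K, 0xCF) = 0x1F; 0x8E ⊕ 0x1F = 0x91.
C2: E(K, 0x91) = 0x41; 0x66 ⊕ 0x41 = 0x27.
C3: E(K, 0x27) = 0xF7; 0xA9 ⊕ 0xF7 = 0x5E.
C4: E(K, 0x5E) = 0x8E; 0xDD ⊕ 0x8E = 0x53.

C1 = 0x91, C2 = 0x27, C3 = 0x5E, C4 = 0x53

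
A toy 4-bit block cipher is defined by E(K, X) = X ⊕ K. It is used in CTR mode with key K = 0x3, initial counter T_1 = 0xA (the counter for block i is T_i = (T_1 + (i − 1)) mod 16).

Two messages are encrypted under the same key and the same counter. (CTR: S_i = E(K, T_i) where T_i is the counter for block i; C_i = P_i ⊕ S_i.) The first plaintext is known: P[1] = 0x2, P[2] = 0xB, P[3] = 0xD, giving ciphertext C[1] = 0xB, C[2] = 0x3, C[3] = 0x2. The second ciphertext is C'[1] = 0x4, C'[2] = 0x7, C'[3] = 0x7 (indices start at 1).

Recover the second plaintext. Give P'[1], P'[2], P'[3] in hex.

P'[1] = 0xD, P'[2] = 0xF, P'[3] = 0x8

In CTR with a reused counter, both messages share the same keystream S_i, so C_i ⊕ C'_i = P_i ⊕ P'_i and thus P'_i = P_i ⊕ C_i ⊕ C'_i.
P'[1]: 0x2 ⊕ 0xB ⊕ 0x4 = 0xD.
P'[2]: 0xB ⊕ 0x3 ⊕ 0x7 = 0xF.
P'[3]: 0xD ⊕ 0x2 ⊕ 0x7 = 0x8.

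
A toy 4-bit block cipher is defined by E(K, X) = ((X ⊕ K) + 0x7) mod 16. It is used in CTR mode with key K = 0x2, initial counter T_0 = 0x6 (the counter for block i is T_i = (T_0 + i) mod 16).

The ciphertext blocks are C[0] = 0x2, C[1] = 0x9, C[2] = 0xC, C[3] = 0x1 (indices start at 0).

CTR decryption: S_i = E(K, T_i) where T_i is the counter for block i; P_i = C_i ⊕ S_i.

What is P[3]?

P[3] = 0x3

P[3]: T = 0x9, S = E(K, T) = 0x2; 0x1 ⊕ 0x2 = 0x3.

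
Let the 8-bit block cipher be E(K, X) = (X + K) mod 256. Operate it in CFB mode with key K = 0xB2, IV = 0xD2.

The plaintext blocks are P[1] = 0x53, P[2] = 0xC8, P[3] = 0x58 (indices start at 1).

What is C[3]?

CFB encryption: C_i = P_i ⊕ E(K, C_{i−1}), with C_{0} = IV.
C[1]: E(K, 0xD2) = 0x84; 0x53 ⊕ 0x84 = 0xD7.
C[2]: E(K, 0xD7) = 0x89; 0xC8 ⊕ 0x89 = 0x41.
C[3]: E(K, 0x41) = 0xF3; 0x58 ⊕ 0xF3 = 0xAB.

C[3] = 0xAB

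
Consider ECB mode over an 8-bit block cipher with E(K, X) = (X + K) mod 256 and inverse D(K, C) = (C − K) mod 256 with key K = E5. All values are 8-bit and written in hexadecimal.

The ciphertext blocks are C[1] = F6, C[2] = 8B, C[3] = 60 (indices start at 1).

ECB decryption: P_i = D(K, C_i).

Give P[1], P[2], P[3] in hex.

P[1]: D(K, F6) = 11.
P[2]: D(K, 8B) = A6.
P[3]: D(K, 60) = 7B.

P[1] = 11, P[2] = A6, P[3] = 7B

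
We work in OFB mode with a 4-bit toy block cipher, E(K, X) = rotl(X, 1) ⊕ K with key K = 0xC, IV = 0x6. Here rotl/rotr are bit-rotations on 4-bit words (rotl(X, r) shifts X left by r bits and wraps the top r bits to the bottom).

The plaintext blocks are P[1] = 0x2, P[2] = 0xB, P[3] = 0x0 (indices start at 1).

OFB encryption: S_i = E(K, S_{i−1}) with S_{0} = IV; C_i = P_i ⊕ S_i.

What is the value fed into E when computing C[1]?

0x6

C[1]: S = E(K, 0x6) = 0x0; 0x2 ⊕ 0x0 = 0x2.
So the input to E for block [1] is 0x6.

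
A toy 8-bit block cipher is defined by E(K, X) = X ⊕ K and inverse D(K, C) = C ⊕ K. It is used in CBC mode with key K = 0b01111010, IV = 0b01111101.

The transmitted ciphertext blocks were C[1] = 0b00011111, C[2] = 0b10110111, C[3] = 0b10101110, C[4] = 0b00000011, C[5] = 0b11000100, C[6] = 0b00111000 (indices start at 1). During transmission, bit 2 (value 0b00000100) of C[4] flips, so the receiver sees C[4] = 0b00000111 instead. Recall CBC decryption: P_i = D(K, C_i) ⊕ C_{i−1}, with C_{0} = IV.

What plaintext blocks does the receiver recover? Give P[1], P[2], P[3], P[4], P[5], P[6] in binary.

P[1] = 0b00011000, P[2] = 0b11010010, P[3] = 0b01100011, P[4] = 0b11010011, P[5] = 0b10111001, P[6] = 0b10000110

Only C[4] changed, to 0b00000111. In CBC, a change in C_i garbles P_i and flips the same bit in P_{i+1}. Decrypting the received ciphertext:
P[1]: D(K, 0b00011111) = 0b01100101; 0b01100101 ⊕ 0b01111101 = 0b00011000.
P[2]: D(K, 0b10110111) = 0b11001101; 0b11001101 ⊕ 0b00011111 = 0b11010010.
P[3]: D(K, 0b10101110) = 0b11010100; 0b11010100 ⊕ 0b10110111 = 0b01100011.
P[4]: D(K, 0b00000111) = 0b01111101; 0b01111101 ⊕ 0b10101110 = 0b11010011.
P[5]: D(K, 0b11000100) = 0b10111110; 0b10111110 ⊕ 0b00000111 = 0b10111001.
P[6]: D(K, 0b00111000) = 0b01000010; 0b01000010 ⊕ 0b11000100 = 0b10000110.
Blocks that differ from the original plaintext: P[4], P[5].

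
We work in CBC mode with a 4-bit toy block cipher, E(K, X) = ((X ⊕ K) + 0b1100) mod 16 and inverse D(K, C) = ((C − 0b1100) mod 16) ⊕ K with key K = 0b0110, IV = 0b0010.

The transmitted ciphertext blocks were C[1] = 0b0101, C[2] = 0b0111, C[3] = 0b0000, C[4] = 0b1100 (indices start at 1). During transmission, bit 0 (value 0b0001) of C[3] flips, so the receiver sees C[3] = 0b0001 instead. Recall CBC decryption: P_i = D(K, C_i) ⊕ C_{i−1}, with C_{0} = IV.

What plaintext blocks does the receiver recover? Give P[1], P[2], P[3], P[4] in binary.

P[1] = 0b1101, P[2] = 0b1000, P[3] = 0b0100, P[4] = 0b0111

Only C[3] changed, to 0b0001. In CBC, a change in C_i garbles P_i and flips the same bit in P_{i+1}. Decrypting the received ciphertext:
P[1]: D(K, 0b0101) = 0b1111; 0b1111 ⊕ 0b0010 = 0b1101.
P[2]: D(K, 0b0111) = 0b1101; 0b1101 ⊕ 0b0101 = 0b1000.
P[3]: D(K, 0b0001) = 0b0011; 0b0011 ⊕ 0b0111 = 0b0100.
P[4]: D(K, 0b1100) = 0b0110; 0b0110 ⊕ 0b0001 = 0b0111.
Blocks that differ from the original plaintext: P[3], P[4].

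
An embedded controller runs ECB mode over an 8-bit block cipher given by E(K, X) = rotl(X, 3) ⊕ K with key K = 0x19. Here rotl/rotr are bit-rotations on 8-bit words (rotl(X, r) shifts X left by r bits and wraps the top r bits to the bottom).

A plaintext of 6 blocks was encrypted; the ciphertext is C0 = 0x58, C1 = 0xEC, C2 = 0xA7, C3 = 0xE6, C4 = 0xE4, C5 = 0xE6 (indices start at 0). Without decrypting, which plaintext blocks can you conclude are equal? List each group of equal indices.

ECB encrypts each block independently with the same key, so equal ciphertext blocks imply equal plaintext blocks.
C3 = C5 = 0xE6, so P3 = P5.

P3 = P5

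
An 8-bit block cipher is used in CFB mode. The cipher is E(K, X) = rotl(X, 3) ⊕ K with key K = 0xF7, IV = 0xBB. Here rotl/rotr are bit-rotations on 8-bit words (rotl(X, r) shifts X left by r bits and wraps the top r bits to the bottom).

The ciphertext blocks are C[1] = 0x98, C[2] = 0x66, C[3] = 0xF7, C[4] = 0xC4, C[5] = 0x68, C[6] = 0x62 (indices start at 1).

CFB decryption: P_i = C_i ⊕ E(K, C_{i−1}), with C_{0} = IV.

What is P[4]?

P[4]: E(K, 0xF7) = 0x48; 0xC4 ⊕ 0x48 = 0x8C.

P[4] = 0x8C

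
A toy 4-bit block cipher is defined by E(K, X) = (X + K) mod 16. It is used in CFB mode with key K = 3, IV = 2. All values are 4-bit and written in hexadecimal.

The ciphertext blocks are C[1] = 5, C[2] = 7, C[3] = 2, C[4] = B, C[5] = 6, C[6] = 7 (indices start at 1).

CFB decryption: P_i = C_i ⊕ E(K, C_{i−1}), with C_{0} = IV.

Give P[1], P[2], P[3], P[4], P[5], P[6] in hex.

P[1]: E(K, 2) = 5; 5 ⊕ 5 = 0.
P[2]: E(K, 5) = 8; 7 ⊕ 8 = F.
P[3]: E(K, 7) = A; 2 ⊕ A = 8.
P[4]: E(K, 2) = 5; B ⊕ 5 = E.
P[5]: E(K, B) = E; 6 ⊕ E = 8.
P[6]: E(K, 6) = 9; 7 ⊕ 9 = E.

P[1] = 0, P[2] = F, P[3] = 8, P[4] = E, P[5] = 8, P[6] = E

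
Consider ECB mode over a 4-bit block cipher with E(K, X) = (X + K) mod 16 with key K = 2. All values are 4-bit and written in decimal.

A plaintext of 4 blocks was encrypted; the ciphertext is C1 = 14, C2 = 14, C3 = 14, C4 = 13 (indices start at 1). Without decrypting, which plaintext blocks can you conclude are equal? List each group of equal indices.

P1 = P2 = P3

ECB encrypts each block independently with the same key, so equal ciphertext blocks imply equal plaintext blocks.
C1 = C2 = C3 = 14, so P1 = P2 = P3.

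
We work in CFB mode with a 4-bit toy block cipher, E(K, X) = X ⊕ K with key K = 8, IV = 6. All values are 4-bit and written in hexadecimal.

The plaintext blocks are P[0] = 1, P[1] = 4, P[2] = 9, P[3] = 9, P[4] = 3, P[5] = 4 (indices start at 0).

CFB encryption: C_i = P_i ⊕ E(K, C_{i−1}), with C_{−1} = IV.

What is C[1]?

C[0]: E(K, 6) = E; 1 ⊕ E = F.
C[1]: E(K, F) = 7; 4 ⊕ 7 = 3.

C[1] = 3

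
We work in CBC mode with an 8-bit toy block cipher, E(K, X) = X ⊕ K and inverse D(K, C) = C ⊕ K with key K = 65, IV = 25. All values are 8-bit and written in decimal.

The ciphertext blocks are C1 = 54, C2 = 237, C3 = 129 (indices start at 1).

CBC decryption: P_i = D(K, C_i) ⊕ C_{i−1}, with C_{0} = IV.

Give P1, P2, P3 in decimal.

P1 = 110, P2 = 154, P3 = 45

P1: D(K, 54) = 119; 119 ⊕ 25 = 110.
P2: D(K, 237) = 172; 172 ⊕ 54 = 154.
P3: D(K, 129) = 192; 192 ⊕ 237 = 45.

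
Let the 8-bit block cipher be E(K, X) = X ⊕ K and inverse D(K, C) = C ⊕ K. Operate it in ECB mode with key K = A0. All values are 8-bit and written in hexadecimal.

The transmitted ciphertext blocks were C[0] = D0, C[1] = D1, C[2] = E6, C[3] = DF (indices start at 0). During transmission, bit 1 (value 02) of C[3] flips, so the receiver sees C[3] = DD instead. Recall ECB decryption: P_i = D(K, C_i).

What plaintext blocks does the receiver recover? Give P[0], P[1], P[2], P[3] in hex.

Only C[3] changed, to DD. In ECB, a change in C_i affects only P_i. Decrypting the received ciphertext:
P[0]: D(K, D0) = 70.
P[1]: D(K, D1) = 71.
P[2]: D(K, E6) = 46.
P[3]: D(K, DD) = 7D.
Blocks that differ from the original plaintext: P[3].

P[0] = 70, P[1] = 71, P[2] = 46, P[3] = 7D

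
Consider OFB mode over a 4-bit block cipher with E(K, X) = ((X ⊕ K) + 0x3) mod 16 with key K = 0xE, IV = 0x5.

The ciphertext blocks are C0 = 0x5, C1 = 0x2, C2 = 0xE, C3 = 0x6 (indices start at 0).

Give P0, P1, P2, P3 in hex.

OFB decryption: S_i = E(K, S_{i−1}) with S_{−1} = IV; P_i = C_i ⊕ S_i.
P0: S = E(K, 0x5) = 0xE; 0x5 ⊕ 0xE = 0xB.
P1: S = E(K, 0xE) = 0x3; 0x2 ⊕ 0x3 = 0x1.
P2: S = E(K, 0x3) = 0x0; 0xE ⊕ 0x0 = 0xE.
P3: S = E(K, 0x0) = 0x1; 0x6 ⊕ 0x1 = 0x7.

P0 = 0xB, P1 = 0x1, P2 = 0xE, P3 = 0x7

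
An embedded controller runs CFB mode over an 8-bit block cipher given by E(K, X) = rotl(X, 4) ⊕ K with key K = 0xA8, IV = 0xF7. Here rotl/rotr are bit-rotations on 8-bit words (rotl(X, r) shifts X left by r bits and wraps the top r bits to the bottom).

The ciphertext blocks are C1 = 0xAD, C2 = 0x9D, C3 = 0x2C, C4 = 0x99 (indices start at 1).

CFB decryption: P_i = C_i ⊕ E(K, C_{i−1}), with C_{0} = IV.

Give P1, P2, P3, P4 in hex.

P1: E(K, 0xF7) = 0xD7; 0xAD ⊕ 0xD7 = 0x7A.
P2: E(K, 0xAD) = 0x72; 0x9D ⊕ 0x72 = 0xEF.
P3: E(K, 0x9D) = 0x71; 0x2C ⊕ 0x71 = 0x5D.
P4: E(K, 0x2C) = 0x6A; 0x99 ⊕ 0x6A = 0xF3.

P1 = 0x7A, P2 = 0xEF, P3 = 0x5D, P4 = 0xF3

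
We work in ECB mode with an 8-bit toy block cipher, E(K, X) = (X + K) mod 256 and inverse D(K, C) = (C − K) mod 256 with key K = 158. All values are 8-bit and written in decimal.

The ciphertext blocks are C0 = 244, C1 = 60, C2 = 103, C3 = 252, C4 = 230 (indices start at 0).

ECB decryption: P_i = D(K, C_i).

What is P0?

P0: D(K, 244) = 86.

P0 = 86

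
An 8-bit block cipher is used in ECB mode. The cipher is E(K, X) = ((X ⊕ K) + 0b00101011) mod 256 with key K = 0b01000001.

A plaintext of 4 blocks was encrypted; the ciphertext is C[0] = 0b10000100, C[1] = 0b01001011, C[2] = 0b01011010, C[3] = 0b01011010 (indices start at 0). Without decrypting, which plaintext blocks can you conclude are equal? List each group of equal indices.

P[2] = P[3]

ECB encrypts each block independently with the same key, so equal ciphertext blocks imply equal plaintext blocks.
C[2] = C[3] = 0b01011010, so P[2] = P[3].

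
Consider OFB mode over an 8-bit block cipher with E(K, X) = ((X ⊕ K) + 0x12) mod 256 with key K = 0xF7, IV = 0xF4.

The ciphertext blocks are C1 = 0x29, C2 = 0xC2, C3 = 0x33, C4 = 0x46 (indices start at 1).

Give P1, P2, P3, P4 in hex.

OFB decryption: S_i = E(K, S_{i−1}) with S_{0} = IV; P_i = C_i ⊕ S_i.
P1: S = E(K, 0xF4) = 0x15; 0x29 ⊕ 0x15 = 0x3C.
P2: S = E(K, 0x15) = 0xF4; 0xC2 ⊕ 0xF4 = 0x36.
P3: S = E(K, 0xF4) = 0x15; 0x33 ⊕ 0x15 = 0x26.
P4: S = E(K, 0x15) = 0xF4; 0x46 ⊕ 0xF4 = 0xB2.

P1 = 0x3C, P2 = 0x36, P3 = 0x26, P4 = 0xB2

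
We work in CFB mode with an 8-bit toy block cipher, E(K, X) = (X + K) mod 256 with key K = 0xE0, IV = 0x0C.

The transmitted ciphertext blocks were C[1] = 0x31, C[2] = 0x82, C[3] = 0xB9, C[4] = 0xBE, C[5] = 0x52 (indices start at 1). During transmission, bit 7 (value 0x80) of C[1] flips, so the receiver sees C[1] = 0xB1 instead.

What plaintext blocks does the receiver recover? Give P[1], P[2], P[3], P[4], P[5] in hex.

CFB decryption: P_i = C_i ⊕ E(K, C_{i−1}), with C_{0} = IV.
Only C[1] changed, to 0xB1. In CFB, a change in C_i flips the same bit in P_i and garbles P_{i+1}. Decrypting the received ciphertext:
P[1]: E(K, 0x0C) = 0xEC; 0xB1 ⊕ 0xEC = 0x5D.
P[2]: E(K, 0xB1) = 0x91; 0x82 ⊕ 0x91 = 0x13.
P[3]: E(K, 0x82) = 0x62; 0xB9 ⊕ 0x62 = 0xDB.
P[4]: E(K, 0xB9) = 0x99; 0xBE ⊕ 0x99 = 0x27.
P[5]: E(K, 0xBE) = 0x9E; 0x52 ⊕ 0x9E = 0xCC.
Blocks that differ from the original plaintext: P[1], P[2].

P[1] = 0x5D, P[2] = 0x13, P[3] = 0xDB, P[4] = 0x27, P[5] = 0xCC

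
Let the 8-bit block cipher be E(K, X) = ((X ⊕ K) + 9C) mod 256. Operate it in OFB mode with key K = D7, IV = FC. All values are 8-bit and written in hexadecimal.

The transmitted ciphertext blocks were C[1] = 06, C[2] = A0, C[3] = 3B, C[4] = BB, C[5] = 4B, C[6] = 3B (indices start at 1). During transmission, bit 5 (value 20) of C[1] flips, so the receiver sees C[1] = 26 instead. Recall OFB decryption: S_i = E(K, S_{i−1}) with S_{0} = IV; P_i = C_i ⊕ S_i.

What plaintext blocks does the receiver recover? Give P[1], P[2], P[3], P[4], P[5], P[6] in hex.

P[1] = E1, P[2] = 0C, P[3] = 2C, P[4] = E7, P[5] = 6C, P[6] = B7

Only C[1] changed, to 26. In OFB, a change in C_i flips the same bit in P_i only; the keystream is unaffected. Decrypting the received ciphertext:
P[1]: S = E(K, FC) = C7; 26 ⊕ C7 = E1.
P[2]: S = E(K, C7) = AC; A0 ⊕ AC = 0C.
P[3]: S = E(K, AC) = 17; 3B ⊕ 17 = 2C.
P[4]: S = E(K, 17) = 5C; BB ⊕ 5C = E7.
P[5]: S = E(K, 5C) = 27; 4B ⊕ 27 = 6C.
P[6]: S = E(K, 27) = 8C; 3B ⊕ 8C = B7.
Blocks that differ from the original plaintext: P[1].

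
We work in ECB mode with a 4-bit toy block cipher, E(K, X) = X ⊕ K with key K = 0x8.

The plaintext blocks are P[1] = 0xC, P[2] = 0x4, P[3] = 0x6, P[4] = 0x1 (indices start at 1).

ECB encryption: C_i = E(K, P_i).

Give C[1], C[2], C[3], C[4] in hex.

C[1] = 0x4, C[2] = 0xC, C[3] = 0xE, C[4] = 0x9

C[1]: E(K, 0xC) = 0x4.
C[2]: E(K, 0x4) = 0xC.
C[3]: E(K, 0x6) = 0xE.
C[4]: E(K, 0x1) = 0x9.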